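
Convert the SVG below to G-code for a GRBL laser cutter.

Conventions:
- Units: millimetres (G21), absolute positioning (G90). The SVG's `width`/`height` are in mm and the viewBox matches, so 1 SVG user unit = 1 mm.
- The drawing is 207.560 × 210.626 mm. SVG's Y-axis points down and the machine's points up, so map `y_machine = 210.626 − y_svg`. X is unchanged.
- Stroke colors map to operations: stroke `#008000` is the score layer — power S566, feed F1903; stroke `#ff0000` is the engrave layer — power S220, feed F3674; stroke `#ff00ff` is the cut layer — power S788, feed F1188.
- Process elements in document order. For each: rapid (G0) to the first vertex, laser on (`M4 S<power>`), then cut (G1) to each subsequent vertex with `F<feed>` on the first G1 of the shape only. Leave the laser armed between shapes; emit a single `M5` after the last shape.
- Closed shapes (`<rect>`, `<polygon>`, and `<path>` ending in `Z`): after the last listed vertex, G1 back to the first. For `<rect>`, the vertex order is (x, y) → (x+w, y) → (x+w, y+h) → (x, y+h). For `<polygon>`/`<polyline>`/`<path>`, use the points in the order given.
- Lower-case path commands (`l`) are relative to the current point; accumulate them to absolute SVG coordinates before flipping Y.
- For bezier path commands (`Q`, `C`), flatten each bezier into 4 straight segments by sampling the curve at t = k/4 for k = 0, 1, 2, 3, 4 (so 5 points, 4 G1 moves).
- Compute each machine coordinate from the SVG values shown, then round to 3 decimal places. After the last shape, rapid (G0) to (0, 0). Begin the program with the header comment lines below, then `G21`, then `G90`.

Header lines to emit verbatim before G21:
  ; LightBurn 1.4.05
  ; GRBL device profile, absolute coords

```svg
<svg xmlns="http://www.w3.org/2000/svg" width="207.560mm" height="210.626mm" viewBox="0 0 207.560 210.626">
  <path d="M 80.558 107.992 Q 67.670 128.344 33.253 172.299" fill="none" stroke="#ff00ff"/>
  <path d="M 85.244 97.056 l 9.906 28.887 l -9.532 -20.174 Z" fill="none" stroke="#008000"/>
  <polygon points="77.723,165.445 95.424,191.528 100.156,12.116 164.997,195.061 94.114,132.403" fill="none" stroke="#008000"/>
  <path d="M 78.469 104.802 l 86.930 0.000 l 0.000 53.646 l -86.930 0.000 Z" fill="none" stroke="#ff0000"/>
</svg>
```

1 u = 1 mm; y_m = 210.626 − y.

[1] `<path>` quadratic bezier, #ff00ff→cut S788 F1188: (80.558,102.634) → (72.768,90.983) → (62.288,76.381) → (49.116,58.829) → (33.253,38.327)

[2] `<path>` closed polygon, #008000→score S566 F1903: (85.244,113.570) → (95.150,84.683) → (85.618,104.857) → (85.244,113.570) (closed)

[3] `<polygon>` closed polygon, #008000→score S566 F1903: (77.723,45.181) → (95.424,19.098) → (100.156,198.510) → (164.997,15.565) → (94.114,78.223) → (77.723,45.181) (closed)

[4] `<path>` rectangle, #ff0000→engrave S220 F3674: (78.469,105.824) → (165.399,105.824) → (165.399,52.178) → (78.469,52.178) → (78.469,105.824) (closed)

; LightBurn 1.4.05
; GRBL device profile, absolute coords
G21
G90
G0 X80.558 Y102.634
M4 S788
G1 X72.768 Y90.983 F1188
G1 X62.288 Y76.381
G1 X49.116 Y58.829
G1 X33.253 Y38.327
G0 X85.244 Y113.570
M4 S566
G1 X95.150 Y84.683 F1903
G1 X85.618 Y104.857
G1 X85.244 Y113.570
G0 X77.723 Y45.181
M4 S566
G1 X95.424 Y19.098 F1903
G1 X100.156 Y198.510
G1 X164.997 Y15.565
G1 X94.114 Y78.223
G1 X77.723 Y45.181
G0 X78.469 Y105.824
M4 S220
G1 X165.399 Y105.824 F3674
G1 X165.399 Y52.178
G1 X78.469 Y52.178
G1 X78.469 Y105.824
M5
G0 X0.000 Y0.000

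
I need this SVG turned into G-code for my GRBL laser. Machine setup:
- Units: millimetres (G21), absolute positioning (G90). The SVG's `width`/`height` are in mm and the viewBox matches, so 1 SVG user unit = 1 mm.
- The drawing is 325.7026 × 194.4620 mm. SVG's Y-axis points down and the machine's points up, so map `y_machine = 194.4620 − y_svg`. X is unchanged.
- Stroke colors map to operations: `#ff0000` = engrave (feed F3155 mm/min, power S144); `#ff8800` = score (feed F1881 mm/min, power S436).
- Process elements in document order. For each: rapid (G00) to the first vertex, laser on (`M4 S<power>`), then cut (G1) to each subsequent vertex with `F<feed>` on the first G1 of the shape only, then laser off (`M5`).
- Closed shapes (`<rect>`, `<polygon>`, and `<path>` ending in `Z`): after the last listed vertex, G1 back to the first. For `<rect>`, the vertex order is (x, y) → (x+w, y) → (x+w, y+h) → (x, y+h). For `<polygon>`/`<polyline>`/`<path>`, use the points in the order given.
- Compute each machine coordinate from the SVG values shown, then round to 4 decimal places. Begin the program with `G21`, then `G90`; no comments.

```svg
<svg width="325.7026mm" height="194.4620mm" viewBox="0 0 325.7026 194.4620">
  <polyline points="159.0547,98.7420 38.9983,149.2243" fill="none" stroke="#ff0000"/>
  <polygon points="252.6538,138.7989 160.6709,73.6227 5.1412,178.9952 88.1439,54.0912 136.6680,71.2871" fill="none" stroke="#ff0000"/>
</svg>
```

G21
G90
G00 X159.0547 Y95.7200
M4 S144
G1 X38.9983 Y45.2377 F3155
M5
G00 X252.6538 Y55.6631
M4 S144
G1 X160.6709 Y120.8393 F3155
G1 X5.1412 Y15.4668
G1 X88.1439 Y140.3708
G1 X136.6680 Y123.1749
G1 X252.6538 Y55.6631
M5

Since the viewBox matches the mm dimensions, user units are millimetres directly. The only transform is the Y-flip y_m = 194.4620 − y_svg.

Shape 1 is a line segment drawn with `<polyline>`. Its stroke #ff0000 means engrave at S144, F3155. After flipping Y the toolpath is (159.0547,95.7200) → (38.9983,45.2377).

Shape 2 is a closed polygon drawn with `<polygon>`. Its stroke #ff0000 means engrave at S144, F3155. After flipping Y the toolpath is (252.6538,55.6631) → (160.6709,120.8393) → (5.1412,15.4668) → (88.1439,140.3708) → (136.6680,123.1749) → (252.6538,55.6631), returning to the start.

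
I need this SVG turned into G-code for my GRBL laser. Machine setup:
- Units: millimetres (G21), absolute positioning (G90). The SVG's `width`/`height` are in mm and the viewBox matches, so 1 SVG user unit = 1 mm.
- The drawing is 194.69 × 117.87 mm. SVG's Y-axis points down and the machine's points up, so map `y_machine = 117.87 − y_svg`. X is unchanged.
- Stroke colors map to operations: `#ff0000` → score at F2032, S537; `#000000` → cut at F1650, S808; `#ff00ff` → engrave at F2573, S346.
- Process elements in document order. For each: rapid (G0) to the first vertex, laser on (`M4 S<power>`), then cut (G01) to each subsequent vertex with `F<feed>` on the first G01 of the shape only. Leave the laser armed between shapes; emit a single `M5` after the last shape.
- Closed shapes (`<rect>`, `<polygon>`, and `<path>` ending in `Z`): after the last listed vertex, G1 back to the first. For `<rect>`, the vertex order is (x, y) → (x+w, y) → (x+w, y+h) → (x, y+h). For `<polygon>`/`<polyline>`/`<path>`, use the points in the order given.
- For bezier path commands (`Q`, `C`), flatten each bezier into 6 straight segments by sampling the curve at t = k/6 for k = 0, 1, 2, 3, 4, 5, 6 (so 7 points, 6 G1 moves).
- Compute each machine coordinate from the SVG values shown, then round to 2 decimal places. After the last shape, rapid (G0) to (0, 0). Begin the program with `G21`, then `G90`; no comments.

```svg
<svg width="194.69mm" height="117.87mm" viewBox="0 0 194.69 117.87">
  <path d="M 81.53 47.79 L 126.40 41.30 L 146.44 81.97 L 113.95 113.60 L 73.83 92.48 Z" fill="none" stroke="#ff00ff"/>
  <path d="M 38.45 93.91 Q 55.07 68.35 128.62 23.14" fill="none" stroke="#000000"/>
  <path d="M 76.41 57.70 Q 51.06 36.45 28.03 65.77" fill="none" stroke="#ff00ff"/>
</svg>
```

viewBox `0 0 194.69 117.87` with mm width/height → 1 unit = 1 mm. Flip: y_m = 117.87 − y_svg.

**Shape 1** — `<path>` regular polygon, stroke `#ff00ff` → engrave (S346, F2573). Machine vertices: (81.53,70.08) → (126.40,76.57) → (146.44,35.90) → (113.95,4.27) → (73.83,25.39) → (81.53,70.08). Closed: final G1 returns to the first vertex.

**Shape 2** — `<path>` quadratic bezier, stroke `#000000` → cut (S808, F1650). Control points (SVG): P0=(38.45,93.91), P1=(55.07,68.35), P2=(128.62,23.14); sampled at t=k/6. Machine vertices: (38.45,23.96) → (45.57,33.03) → (55.86,43.18) → (69.30,54.43) → (85.91,66.77) → (105.68,80.21) → (128.62,94.73). Open path.

**Shape 3** — `<path>` quadratic bezier, stroke `#ff00ff` → engrave (S346, F2573). Control points (SVG): P0=(76.41,57.70), P1=(51.06,36.45), P2=(28.03,65.77); sampled at t=k/6. Machine vertices: (76.41,60.17) → (68.02,65.85) → (59.77,68.72) → (51.64,68.78) → (43.64,66.03) → (35.77,60.47) → (28.03,52.10). Open path.

G21
G90
G0 X81.53 Y70.08
M4 S346
G01 X126.40 Y76.57 F2573
G01 X146.44 Y35.90
G01 X113.95 Y4.27
G01 X73.83 Y25.39
G01 X81.53 Y70.08
G0 X38.45 Y23.96
M4 S808
G01 X45.57 Y33.03 F1650
G01 X55.86 Y43.18
G01 X69.30 Y54.43
G01 X85.91 Y66.77
G01 X105.68 Y80.21
G01 X128.62 Y94.73
G0 X76.41 Y60.17
M4 S346
G01 X68.02 Y65.85 F2573
G01 X59.77 Y68.72
G01 X51.64 Y68.78
G01 X43.64 Y66.03
G01 X35.77 Y60.47
G01 X28.03 Y52.10
M5
G0 X0.00 Y0.00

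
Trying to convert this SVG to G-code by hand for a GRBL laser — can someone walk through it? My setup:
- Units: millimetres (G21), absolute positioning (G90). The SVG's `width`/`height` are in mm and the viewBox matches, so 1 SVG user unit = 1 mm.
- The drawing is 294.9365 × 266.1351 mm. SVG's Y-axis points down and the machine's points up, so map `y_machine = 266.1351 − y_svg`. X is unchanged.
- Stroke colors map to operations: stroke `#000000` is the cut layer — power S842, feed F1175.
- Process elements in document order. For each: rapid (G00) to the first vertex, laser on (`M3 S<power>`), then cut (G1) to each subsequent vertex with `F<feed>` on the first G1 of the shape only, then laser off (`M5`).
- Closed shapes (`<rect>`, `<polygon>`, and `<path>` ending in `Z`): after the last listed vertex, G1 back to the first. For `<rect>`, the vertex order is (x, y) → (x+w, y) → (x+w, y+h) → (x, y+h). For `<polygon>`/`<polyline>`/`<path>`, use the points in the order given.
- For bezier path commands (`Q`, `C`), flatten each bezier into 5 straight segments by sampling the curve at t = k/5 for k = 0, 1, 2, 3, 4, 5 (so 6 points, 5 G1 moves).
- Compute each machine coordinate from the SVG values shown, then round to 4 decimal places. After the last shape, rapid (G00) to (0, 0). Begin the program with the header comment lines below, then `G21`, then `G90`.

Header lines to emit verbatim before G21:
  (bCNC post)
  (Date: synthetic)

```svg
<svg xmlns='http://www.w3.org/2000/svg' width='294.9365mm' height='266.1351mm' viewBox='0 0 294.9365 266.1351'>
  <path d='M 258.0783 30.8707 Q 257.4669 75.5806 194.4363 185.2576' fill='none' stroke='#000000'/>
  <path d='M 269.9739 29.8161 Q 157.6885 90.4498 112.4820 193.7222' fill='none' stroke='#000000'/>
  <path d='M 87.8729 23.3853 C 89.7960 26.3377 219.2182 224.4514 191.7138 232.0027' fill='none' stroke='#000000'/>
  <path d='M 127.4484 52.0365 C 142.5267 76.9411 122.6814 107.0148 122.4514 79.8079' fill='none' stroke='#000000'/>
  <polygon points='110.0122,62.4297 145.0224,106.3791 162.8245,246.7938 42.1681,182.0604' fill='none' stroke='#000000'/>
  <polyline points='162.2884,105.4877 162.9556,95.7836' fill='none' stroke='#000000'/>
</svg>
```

Since the viewBox matches the mm dimensions, user units are millimetres directly. The only transform is the Y-flip y_m = 266.1351 − y_svg.

Shape 1 is a quadratic bezier drawn with `<path>`. Its stroke #000000 means cut at S842, F1175. After flipping Y the toolpath is (258.0783,235.2644) → (255.3370,214.7818) → (247.6021,189.1017) → (234.8737,158.2244) → (217.1518,122.1496) → (194.4363,80.8775).

Shape 2 is a quadratic bezier drawn with `<path>`. Its stroke #000000 means cut at S842, F1175. After flipping Y the toolpath is (269.9739,236.3190) → (227.7429,210.3600) → (190.8782,180.9898) → (159.3798,148.2086) → (133.2478,112.0163) → (112.4820,72.4129).

Shape 3 is a cubic bezier drawn with `<path>`. Its stroke #000000 means cut at S842, F1175. After flipping Y the toolpath is (87.8729,242.7498) → (102.0512,220.6448) → (133.1769,170.2158) → (167.5976,109.9776) → (191.6607,58.4449) → (191.7138,34.1324).

Shape 4 is a cubic bezier drawn with `<path>`. Its stroke #000000 means cut at S842, F1175. After flipping Y the toolpath is (127.4484,214.0986) → (132.7409,199.0351) → (132.2695,185.7287) → (128.6523,177.1768) → (124.5069,176.3771) → (122.4514,186.3272).

Shape 5 is a closed polygon drawn with `<polygon>`. Its stroke #000000 means cut at S842, F1175. After flipping Y the toolpath is (110.0122,203.7054) → (145.0224,159.7560) → (162.8245,19.3413) → (42.1681,84.0747) → (110.0122,203.7054), returning to the start.

Shape 6 is a line segment drawn with `<polyline>`. Its stroke #000000 means cut at S842, F1175. After flipping Y the toolpath is (162.2884,160.6474) → (162.9556,170.3515).

(bCNC post)
(Date: synthetic)
G21
G90
G00 X258.0783 Y235.2644
M3 S842
G1 X255.3370 Y214.7818 F1175
G1 X247.6021 Y189.1017
G1 X234.8737 Y158.2244
G1 X217.1518 Y122.1496
G1 X194.4363 Y80.8775
M5
G00 X269.9739 Y236.3190
M3 S842
G1 X227.7429 Y210.3600 F1175
G1 X190.8782 Y180.9898
G1 X159.3798 Y148.2086
G1 X133.2478 Y112.0163
G1 X112.4820 Y72.4129
M5
G00 X87.8729 Y242.7498
M3 S842
G1 X102.0512 Y220.6448 F1175
G1 X133.1769 Y170.2158
G1 X167.5976 Y109.9776
G1 X191.6607 Y58.4449
G1 X191.7138 Y34.1324
M5
G00 X127.4484 Y214.0986
M3 S842
G1 X132.7409 Y199.0351 F1175
G1 X132.2695 Y185.7287
G1 X128.6523 Y177.1768
G1 X124.5069 Y176.3771
G1 X122.4514 Y186.3272
M5
G00 X110.0122 Y203.7054
M3 S842
G1 X145.0224 Y159.7560 F1175
G1 X162.8245 Y19.3413
G1 X42.1681 Y84.0747
G1 X110.0122 Y203.7054
M5
G00 X162.2884 Y160.6474
M3 S842
G1 X162.9556 Y170.3515 F1175
M5
G00 X0.0000 Y0.0000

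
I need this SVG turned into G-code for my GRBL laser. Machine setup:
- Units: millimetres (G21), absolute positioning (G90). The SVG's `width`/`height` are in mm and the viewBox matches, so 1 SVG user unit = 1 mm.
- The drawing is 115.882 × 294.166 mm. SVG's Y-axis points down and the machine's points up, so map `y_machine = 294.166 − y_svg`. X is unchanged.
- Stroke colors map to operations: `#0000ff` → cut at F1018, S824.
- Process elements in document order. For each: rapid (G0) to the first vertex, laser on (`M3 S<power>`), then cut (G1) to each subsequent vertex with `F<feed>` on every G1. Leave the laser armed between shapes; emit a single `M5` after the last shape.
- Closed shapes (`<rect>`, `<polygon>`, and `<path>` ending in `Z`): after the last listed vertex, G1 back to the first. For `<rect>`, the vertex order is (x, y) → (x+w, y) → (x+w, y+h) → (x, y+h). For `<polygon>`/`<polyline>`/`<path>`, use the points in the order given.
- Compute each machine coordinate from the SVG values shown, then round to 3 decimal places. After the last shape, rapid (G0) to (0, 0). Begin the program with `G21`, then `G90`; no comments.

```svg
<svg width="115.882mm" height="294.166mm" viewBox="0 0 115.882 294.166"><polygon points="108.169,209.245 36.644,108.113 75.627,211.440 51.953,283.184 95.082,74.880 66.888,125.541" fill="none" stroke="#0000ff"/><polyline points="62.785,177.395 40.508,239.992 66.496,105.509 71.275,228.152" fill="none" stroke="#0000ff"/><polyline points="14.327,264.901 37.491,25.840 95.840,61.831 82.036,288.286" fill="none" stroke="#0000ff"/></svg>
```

Since the viewBox matches the mm dimensions, user units are millimetres directly. The only transform is the Y-flip y_m = 294.166 − y_svg.

Shape 1 is a closed polygon drawn with `<polygon>`. Its stroke #0000ff means cut at S824, F1018. After flipping Y the toolpath is (108.169,84.921) → (36.644,186.053) → (75.627,82.726) → (51.953,10.982) → (95.082,219.286) → (66.888,168.625) → (108.169,84.921), returning to the start.

Shape 2 is a open polyline drawn with `<polyline>`. Its stroke #0000ff means cut at S824, F1018. After flipping Y the toolpath is (62.785,116.771) → (40.508,54.174) → (66.496,188.657) → (71.275,66.014).

Shape 3 is a open polyline drawn with `<polyline>`. Its stroke #0000ff means cut at S824, F1018. After flipping Y the toolpath is (14.327,29.265) → (37.491,268.326) → (95.840,232.335) → (82.036,5.880).

G21
G90
G0 X108.169 Y84.921
M3 S824
G1 X36.644 Y186.053 F1018
G1 X75.627 Y82.726 F1018
G1 X51.953 Y10.982 F1018
G1 X95.082 Y219.286 F1018
G1 X66.888 Y168.625 F1018
G1 X108.169 Y84.921 F1018
G0 X62.785 Y116.771
M3 S824
G1 X40.508 Y54.174 F1018
G1 X66.496 Y188.657 F1018
G1 X71.275 Y66.014 F1018
G0 X14.327 Y29.265
M3 S824
G1 X37.491 Y268.326 F1018
G1 X95.840 Y232.335 F1018
G1 X82.036 Y5.880 F1018
M5
G0 X0.000 Y0.000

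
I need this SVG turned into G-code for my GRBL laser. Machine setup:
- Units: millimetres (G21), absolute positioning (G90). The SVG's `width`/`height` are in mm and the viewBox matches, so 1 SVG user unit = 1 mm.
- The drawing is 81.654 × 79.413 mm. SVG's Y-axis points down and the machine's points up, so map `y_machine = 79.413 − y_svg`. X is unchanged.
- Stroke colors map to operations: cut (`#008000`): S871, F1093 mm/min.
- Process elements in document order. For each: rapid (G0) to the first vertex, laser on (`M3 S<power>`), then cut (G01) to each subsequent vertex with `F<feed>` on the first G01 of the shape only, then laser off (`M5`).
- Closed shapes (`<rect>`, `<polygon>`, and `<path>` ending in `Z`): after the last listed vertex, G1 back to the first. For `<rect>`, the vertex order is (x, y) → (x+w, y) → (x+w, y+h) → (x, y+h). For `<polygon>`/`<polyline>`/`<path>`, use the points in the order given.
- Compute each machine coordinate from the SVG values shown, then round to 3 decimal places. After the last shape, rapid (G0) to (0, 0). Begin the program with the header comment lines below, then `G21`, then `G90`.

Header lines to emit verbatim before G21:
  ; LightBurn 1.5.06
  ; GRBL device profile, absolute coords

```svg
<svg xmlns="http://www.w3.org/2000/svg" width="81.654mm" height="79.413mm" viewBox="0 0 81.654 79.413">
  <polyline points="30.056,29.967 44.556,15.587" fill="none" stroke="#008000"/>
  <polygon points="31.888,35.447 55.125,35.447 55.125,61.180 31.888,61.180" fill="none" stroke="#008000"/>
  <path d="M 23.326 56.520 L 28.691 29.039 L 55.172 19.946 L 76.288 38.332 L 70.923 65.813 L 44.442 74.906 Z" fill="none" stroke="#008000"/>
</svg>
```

; LightBurn 1.5.06
; GRBL device profile, absolute coords
G21
G90
G0 X30.056 Y49.446
M3 S871
G01 X44.556 Y63.826 F1093
M5
G0 X31.888 Y43.966
M3 S871
G01 X55.125 Y43.966 F1093
G01 X55.125 Y18.233
G01 X31.888 Y18.233
G01 X31.888 Y43.966
M5
G0 X23.326 Y22.893
M3 S871
G01 X28.691 Y50.374 F1093
G01 X55.172 Y59.467
G01 X76.288 Y41.081
G01 X70.923 Y13.600
G01 X44.442 Y4.507
G01 X23.326 Y22.893
M5
G0 X0.000 Y0.000

1 u = 1 mm; y_m = 79.413 − y.

[1] `<polyline>` line segment, #008000→cut S871 F1093: (30.056,49.446) → (44.556,63.826)

[2] `<polygon>` rectangle, #008000→cut S871 F1093: (31.888,43.966) → (55.125,43.966) → (55.125,18.233) → (31.888,18.233) → (31.888,43.966) (closed)

[3] `<path>` regular polygon, #008000→cut S871 F1093: (23.326,22.893) → (28.691,50.374) → (55.172,59.467) → (76.288,41.081) → (70.923,13.600) → (44.442,4.507) → (23.326,22.893) (closed)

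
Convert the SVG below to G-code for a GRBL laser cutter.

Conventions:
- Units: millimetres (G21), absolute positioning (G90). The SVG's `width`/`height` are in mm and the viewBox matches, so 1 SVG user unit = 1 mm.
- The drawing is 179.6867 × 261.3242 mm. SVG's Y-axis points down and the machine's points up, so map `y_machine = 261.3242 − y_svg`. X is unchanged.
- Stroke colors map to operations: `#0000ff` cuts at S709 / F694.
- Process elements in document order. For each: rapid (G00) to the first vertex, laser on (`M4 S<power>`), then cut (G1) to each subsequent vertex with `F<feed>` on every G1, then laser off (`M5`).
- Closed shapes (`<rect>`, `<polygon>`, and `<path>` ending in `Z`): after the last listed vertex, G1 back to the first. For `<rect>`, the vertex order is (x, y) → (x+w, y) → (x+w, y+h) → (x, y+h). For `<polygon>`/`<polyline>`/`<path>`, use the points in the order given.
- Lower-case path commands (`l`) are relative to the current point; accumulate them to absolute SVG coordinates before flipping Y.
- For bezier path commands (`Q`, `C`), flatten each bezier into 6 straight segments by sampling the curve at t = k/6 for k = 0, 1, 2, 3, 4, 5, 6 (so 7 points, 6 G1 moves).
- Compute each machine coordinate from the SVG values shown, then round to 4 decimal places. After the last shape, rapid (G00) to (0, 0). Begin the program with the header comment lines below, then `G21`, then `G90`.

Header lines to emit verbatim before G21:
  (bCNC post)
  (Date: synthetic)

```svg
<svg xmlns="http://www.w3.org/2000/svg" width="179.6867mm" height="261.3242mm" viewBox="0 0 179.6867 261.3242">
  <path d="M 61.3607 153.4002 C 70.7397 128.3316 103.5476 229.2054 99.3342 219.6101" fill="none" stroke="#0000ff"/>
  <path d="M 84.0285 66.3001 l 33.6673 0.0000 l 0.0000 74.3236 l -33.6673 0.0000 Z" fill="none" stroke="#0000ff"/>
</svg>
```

(bCNC post)
(Date: synthetic)
G21
G90
G00 X61.3607 Y107.9240
M4 S709
G1 X67.7227 Y111.0576 F694
G1 X76.3104 Y99.7678 F694
G1 X85.4446 Y80.6215 F694
G1 X93.4461 Y60.1859 F694
G1 X98.6357 Y45.0277 F694
G1 X99.3342 Y41.7141 F694
M5
G00 X84.0285 Y195.0241
M4 S709
G1 X117.6958 Y195.0241 F694
G1 X117.6958 Y120.7005 F694
G1 X84.0285 Y120.7005 F694
G1 X84.0285 Y195.0241 F694
M5
G00 X0.0000 Y0.0000

1 u = 1 mm; y_m = 261.3242 − y.

[1] `<path>` cubic bezier, #0000ff→cut S709 F694: (61.3607,107.9240) → (67.7227,111.0576) → (76.3104,99.7678) → (85.4446,80.6215) → (93.4461,60.1859) → (98.6357,45.0277) → (99.3342,41.7141)

[2] `<path>` rectangle, #0000ff→cut S709 F694: (84.0285,195.0241) → (117.6958,195.0241) → (117.6958,120.7005) → (84.0285,120.7005) → (84.0285,195.0241) (closed)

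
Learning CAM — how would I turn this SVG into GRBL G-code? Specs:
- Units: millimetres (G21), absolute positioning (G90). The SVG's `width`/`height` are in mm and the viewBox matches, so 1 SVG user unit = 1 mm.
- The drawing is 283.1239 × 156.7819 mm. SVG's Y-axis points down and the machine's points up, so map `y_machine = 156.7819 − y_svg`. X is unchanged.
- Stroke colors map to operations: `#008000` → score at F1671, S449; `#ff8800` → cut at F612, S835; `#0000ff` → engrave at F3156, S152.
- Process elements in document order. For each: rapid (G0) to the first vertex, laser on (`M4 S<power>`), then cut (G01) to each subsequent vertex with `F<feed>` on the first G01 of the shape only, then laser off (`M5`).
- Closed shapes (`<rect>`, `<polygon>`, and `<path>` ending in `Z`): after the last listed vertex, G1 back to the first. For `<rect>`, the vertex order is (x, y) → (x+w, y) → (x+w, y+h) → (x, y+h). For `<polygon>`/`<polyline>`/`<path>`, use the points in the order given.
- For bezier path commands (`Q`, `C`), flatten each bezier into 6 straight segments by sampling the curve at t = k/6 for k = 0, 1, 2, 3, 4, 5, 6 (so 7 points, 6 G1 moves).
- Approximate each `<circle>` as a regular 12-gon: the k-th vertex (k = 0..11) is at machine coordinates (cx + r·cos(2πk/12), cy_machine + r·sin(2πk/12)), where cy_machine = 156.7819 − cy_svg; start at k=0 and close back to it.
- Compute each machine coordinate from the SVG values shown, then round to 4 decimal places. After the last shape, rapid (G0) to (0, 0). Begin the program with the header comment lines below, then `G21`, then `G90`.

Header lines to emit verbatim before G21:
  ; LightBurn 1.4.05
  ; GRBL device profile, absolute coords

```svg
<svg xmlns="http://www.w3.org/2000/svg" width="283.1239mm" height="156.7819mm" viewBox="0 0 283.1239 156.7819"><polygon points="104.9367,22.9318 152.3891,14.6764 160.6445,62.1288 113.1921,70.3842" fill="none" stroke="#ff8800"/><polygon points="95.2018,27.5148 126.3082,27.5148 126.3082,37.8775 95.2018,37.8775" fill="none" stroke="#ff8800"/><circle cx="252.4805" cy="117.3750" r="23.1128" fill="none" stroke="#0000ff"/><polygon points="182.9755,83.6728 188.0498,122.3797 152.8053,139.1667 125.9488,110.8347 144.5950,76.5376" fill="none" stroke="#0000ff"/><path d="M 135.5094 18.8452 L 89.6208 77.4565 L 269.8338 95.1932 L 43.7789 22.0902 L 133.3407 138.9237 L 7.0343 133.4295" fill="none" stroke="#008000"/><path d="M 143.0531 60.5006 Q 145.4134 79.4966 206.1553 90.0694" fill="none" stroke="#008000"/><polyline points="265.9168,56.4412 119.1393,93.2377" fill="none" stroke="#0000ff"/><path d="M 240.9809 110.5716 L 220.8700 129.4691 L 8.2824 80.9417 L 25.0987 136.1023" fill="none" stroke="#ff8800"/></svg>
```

; LightBurn 1.4.05
; GRBL device profile, absolute coords
G21
G90
G0 X104.9367 Y133.8501
M4 S835
G01 X152.3891 Y142.1055 F612
G01 X160.6445 Y94.6531
G01 X113.1921 Y86.3977
G01 X104.9367 Y133.8501
M5
G0 X95.2018 Y129.2671
M4 S835
G01 X126.3082 Y129.2671 F612
G01 X126.3082 Y118.9044
G01 X95.2018 Y118.9044
G01 X95.2018 Y129.2671
M5
G0 X275.5933 Y39.4069
M4 S152
G01 X272.4968 Y50.9633 F3156
G01 X264.0369 Y59.4232
G01 X252.4805 Y62.5197
G01 X240.9241 Y59.4232
G01 X232.4642 Y50.9633
G01 X229.3677 Y39.4069
G01 X232.4642 Y27.8505
G01 X240.9241 Y19.3906
G01 X252.4805 Y16.2941
G01 X264.0369 Y19.3906
G01 X272.4968 Y27.8505
G01 X275.5933 Y39.4069
M5
G0 X182.9755 Y73.1091
M4 S152
G01 X188.0498 Y34.4022 F3156
G01 X152.8053 Y17.6152
G01 X125.9488 Y45.9472
G01 X144.5950 Y80.2443
G01 X182.9755 Y73.1091
M5
G0 X135.5094 Y137.9367
M4 S449
G01 X89.6208 Y79.3254 F1671
G01 X269.8338 Y61.5887
G01 X43.7789 Y134.6917
G01 X133.3407 Y17.8582
G01 X7.0343 Y23.3524
M5
G0 X143.0531 Y96.2813
M4 S449
G01 X145.4616 Y90.1833 F1671
G01 X151.1135 Y84.5532
G01 X160.0088 Y79.3911
G01 X172.1475 Y74.6969
G01 X187.5297 Y70.4707
G01 X206.1553 Y66.7125
M5
G0 X265.9168 Y100.3407
M4 S152
G01 X119.1393 Y63.5442 F3156
M5
G0 X240.9809 Y46.2103
M4 S835
G01 X220.8700 Y27.3128 F612
G01 X8.2824 Y75.8402
G01 X25.0987 Y20.6796
M5
G0 X0.0000 Y0.0000

viewBox `0 0 283.1239 156.7819` with mm width/height → 1 unit = 1 mm. Flip: y_m = 156.7819 − y_svg.

**Shape 1** — `<polygon>` regular polygon, stroke `#ff8800` → cut (S835, F612). Machine vertices: (104.9367,133.8501) → (152.3891,142.1055) → (160.6445,94.6531) → (113.1921,86.3977) → (104.9367,133.8501). Closed: final G1 returns to the first vertex.

**Shape 2** — `<polygon>` rectangle, stroke `#ff8800` → cut (S835, F612). Machine vertices: (95.2018,129.2671) → (126.3082,129.2671) → (126.3082,118.9044) → (95.2018,118.9044) → (95.2018,129.2671). Closed: final G1 returns to the first vertex.

**Shape 3** — `<circle>` circle, stroke `#0000ff` → engrave (S152, F3156). Machine vertices: (275.5933,39.4069) → (272.4968,50.9633) → (264.0369,59.4232) → (252.4805,62.5197) → (240.9241,59.4232) → (232.4642,50.9633) → (229.3677,39.4069) → (232.4642,27.8505) → (240.9241,19.3906) → (252.4805,16.2941) → (264.0369,19.3906) → (272.4968,27.8505) → (275.5933,39.4069). Closed: final G1 returns to the first vertex.

**Shape 4** — `<polygon>` regular polygon, stroke `#0000ff` → engrave (S152, F3156). Machine vertices: (182.9755,73.1091) → (188.0498,34.4022) → (152.8053,17.6152) → (125.9488,45.9472) → (144.5950,80.2443) → (182.9755,73.1091). Closed: final G1 returns to the first vertex.

**Shape 5** — `<path>` open polyline, stroke `#008000` → score (S449, F1671). Machine vertices: (135.5094,137.9367) → (89.6208,79.3254) → (269.8338,61.5887) → (43.7789,134.6917) → (133.3407,17.8582) → (7.0343,23.3524). Open path.

**Shape 6** — `<path>` quadratic bezier, stroke `#008000` → score (S449, F1671). Control points (SVG): P0=(143.0531,60.5006), P1=(145.4134,79.4966), P2=(206.1553,90.0694); sampled at t=k/6. Machine vertices: (143.0531,96.2813) → (145.4616,90.1833) → (151.1135,84.5532) → (160.0088,79.3911) → (172.1475,74.6969) → (187.5297,70.4707) → (206.1553,66.7125). Open path.

**Shape 7** — `<polyline>` line segment, stroke `#0000ff` → engrave (S152, F3156). Machine vertices: (265.9168,100.3407) → (119.1393,63.5442). Open path.

**Shape 8** — `<path>` open polyline, stroke `#ff8800` → cut (S835, F612). Machine vertices: (240.9809,46.2103) → (220.8700,27.3128) → (8.2824,75.8402) → (25.0987,20.6796). Open path.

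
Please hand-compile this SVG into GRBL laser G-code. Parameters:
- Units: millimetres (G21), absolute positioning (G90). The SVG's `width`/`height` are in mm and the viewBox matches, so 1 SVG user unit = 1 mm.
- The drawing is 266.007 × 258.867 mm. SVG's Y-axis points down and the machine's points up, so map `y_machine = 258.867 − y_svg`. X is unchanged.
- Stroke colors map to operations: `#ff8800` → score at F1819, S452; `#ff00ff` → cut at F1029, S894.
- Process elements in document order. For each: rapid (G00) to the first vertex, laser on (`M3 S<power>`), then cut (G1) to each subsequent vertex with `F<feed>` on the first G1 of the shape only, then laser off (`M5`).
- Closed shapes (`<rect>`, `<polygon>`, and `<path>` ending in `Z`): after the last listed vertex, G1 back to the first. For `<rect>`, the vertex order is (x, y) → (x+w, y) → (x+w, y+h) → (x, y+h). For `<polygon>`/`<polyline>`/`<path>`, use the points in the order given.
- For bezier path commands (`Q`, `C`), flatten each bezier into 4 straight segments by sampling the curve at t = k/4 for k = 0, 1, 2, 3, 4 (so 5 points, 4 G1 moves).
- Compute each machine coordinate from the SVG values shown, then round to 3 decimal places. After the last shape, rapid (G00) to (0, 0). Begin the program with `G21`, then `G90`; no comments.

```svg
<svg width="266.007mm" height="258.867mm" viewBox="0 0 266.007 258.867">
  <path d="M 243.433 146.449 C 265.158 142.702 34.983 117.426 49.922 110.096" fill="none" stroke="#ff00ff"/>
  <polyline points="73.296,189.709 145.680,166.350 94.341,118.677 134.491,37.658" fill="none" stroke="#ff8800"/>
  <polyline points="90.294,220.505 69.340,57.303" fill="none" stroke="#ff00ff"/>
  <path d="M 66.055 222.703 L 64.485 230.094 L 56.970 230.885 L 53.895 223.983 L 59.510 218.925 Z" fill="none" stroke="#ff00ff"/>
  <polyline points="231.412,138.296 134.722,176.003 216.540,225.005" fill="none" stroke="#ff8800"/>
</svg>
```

1 u = 1 mm; y_m = 258.867 − y.

[1] `<path>` cubic bezier, #ff00ff→cut S894 F1029: (243.433,112.418) → (220.261,118.648) → (149.222,129.251) → (76.911,140.525) → (49.922,148.771)

[2] `<polyline>` open polyline, #ff8800→score S452 F1819: (73.296,69.158) → (145.680,92.517) → (94.341,140.190) → (134.491,221.209)

[3] `<polyline>` line segment, #ff00ff→cut S894 F1029: (90.294,38.362) → (69.340,201.564)

[4] `<path>` regular polygon, #ff00ff→cut S894 F1029: (66.055,36.164) → (64.485,28.773) → (56.970,27.982) → (53.895,34.884) → (59.510,39.942) → (66.055,36.164) (closed)

[5] `<polyline>` open polyline, #ff8800→score S452 F1819: (231.412,120.571) → (134.722,82.864) → (216.540,33.862)

G21
G90
G00 X243.433 Y112.418
M3 S894
G1 X220.261 Y118.648 F1029
G1 X149.222 Y129.251
G1 X76.911 Y140.525
G1 X49.922 Y148.771
M5
G00 X73.296 Y69.158
M3 S452
G1 X145.680 Y92.517 F1819
G1 X94.341 Y140.190
G1 X134.491 Y221.209
M5
G00 X90.294 Y38.362
M3 S894
G1 X69.340 Y201.564 F1029
M5
G00 X66.055 Y36.164
M3 S894
G1 X64.485 Y28.773 F1029
G1 X56.970 Y27.982
G1 X53.895 Y34.884
G1 X59.510 Y39.942
G1 X66.055 Y36.164
M5
G00 X231.412 Y120.571
M3 S452
G1 X134.722 Y82.864 F1819
G1 X216.540 Y33.862
M5
G00 X0.000 Y0.000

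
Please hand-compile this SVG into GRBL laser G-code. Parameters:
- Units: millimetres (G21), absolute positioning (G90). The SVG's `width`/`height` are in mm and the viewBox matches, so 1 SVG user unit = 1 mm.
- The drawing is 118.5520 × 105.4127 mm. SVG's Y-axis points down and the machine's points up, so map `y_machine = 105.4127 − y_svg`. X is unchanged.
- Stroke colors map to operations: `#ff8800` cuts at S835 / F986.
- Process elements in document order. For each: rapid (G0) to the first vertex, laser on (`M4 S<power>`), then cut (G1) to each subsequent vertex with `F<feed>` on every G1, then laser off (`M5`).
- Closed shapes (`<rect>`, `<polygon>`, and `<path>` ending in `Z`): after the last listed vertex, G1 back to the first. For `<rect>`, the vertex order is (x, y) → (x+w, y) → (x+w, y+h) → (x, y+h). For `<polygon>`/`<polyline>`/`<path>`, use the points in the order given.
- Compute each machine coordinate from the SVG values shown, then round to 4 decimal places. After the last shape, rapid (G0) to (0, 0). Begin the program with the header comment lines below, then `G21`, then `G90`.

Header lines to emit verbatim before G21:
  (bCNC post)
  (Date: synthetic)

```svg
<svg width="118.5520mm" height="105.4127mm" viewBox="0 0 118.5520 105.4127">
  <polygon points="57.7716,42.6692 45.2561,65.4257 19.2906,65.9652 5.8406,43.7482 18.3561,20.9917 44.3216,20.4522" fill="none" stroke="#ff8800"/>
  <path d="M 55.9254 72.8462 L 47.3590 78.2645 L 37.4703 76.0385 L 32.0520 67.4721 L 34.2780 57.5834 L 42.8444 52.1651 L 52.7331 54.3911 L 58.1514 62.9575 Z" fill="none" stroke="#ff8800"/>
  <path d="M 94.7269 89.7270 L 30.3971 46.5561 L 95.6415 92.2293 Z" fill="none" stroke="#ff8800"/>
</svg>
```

(bCNC post)
(Date: synthetic)
G21
G90
G0 X57.7716 Y62.7435
M4 S835
G1 X45.2561 Y39.9870 F986
G1 X19.2906 Y39.4475 F986
G1 X5.8406 Y61.6645 F986
G1 X18.3561 Y84.4210 F986
G1 X44.3216 Y84.9605 F986
G1 X57.7716 Y62.7435 F986
M5
G0 X55.9254 Y32.5665
M4 S835
G1 X47.3590 Y27.1482 F986
G1 X37.4703 Y29.3742 F986
G1 X32.0520 Y37.9406 F986
G1 X34.2780 Y47.8293 F986
G1 X42.8444 Y53.2476 F986
G1 X52.7331 Y51.0216 F986
G1 X58.1514 Y42.4552 F986
G1 X55.9254 Y32.5665 F986
M5
G0 X94.7269 Y15.6857
M4 S835
G1 X30.3971 Y58.8566 F986
G1 X95.6415 Y13.1834 F986
G1 X94.7269 Y15.6857 F986
M5
G0 X0.0000 Y0.0000

Since the viewBox matches the mm dimensions, user units are millimetres directly. The only transform is the Y-flip y_m = 105.4127 − y_svg.

Shape 1 is a regular polygon drawn with `<polygon>`. Its stroke #ff8800 means cut at S835, F986. After flipping Y the toolpath is (57.7716,62.7435) → (45.2561,39.9870) → (19.2906,39.4475) → (5.8406,61.6645) → (18.3561,84.4210) → (44.3216,84.9605) → (57.7716,62.7435), returning to the start.

Shape 2 is a regular polygon drawn with `<path>`. Its stroke #ff8800 means cut at S835, F986. After flipping Y the toolpath is (55.9254,32.5665) → (47.3590,27.1482) → (37.4703,29.3742) → (32.0520,37.9406) → (34.2780,47.8293) → (42.8444,53.2476) → (52.7331,51.0216) → (58.1514,42.4552) → (55.9254,32.5665), returning to the start.

Shape 3 is a closed polygon drawn with `<path>`. Its stroke #ff8800 means cut at S835, F986. After flipping Y the toolpath is (94.7269,15.6857) → (30.3971,58.8566) → (95.6415,13.1834) → (94.7269,15.6857), returning to the start.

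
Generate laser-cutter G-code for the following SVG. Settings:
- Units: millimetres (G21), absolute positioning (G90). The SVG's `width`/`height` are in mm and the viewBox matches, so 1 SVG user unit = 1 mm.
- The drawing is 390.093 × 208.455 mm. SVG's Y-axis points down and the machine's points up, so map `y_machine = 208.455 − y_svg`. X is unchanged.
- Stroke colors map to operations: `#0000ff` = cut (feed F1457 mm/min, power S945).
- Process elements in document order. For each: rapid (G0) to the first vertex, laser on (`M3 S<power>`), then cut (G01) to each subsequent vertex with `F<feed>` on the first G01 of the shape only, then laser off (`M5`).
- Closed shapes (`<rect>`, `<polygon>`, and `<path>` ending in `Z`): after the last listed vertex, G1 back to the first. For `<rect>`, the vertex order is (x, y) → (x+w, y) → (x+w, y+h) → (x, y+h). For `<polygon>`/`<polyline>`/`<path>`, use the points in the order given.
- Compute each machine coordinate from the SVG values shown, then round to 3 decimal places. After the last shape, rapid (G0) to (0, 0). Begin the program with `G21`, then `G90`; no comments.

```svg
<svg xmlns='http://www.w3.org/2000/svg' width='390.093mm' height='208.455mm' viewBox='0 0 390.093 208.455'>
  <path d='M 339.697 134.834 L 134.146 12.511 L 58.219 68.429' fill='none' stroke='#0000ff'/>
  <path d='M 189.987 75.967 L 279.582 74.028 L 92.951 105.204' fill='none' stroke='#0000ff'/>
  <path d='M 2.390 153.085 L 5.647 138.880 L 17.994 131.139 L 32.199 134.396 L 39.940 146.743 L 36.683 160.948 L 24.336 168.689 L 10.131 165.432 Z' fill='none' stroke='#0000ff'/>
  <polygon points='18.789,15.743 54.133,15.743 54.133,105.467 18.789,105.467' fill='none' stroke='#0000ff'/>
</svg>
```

viewBox `0 0 390.093 208.455` with mm width/height → 1 unit = 1 mm. Flip: y_m = 208.455 − y_svg.

**Shape 1** — `<path>` open polyline, stroke `#0000ff` → cut (S945, F1457). Machine vertices: (339.697,73.621) → (134.146,195.944) → (58.219,140.026). Open path.

**Shape 2** — `<path>` open polyline, stroke `#0000ff` → cut (S945, F1457). Machine vertices: (189.987,132.488) → (279.582,134.427) → (92.951,103.251). Open path.

**Shape 3** — `<path>` regular polygon, stroke `#0000ff` → cut (S945, F1457). Machine vertices: (2.390,55.370) → (5.647,69.575) → (17.994,77.316) → (32.199,74.059) → (39.940,61.712) → (36.683,47.507) → (24.336,39.766) → (10.131,43.023) → (2.390,55.370). Closed: final G1 returns to the first vertex.

**Shape 4** — `<polygon>` rectangle, stroke `#0000ff` → cut (S945, F1457). Machine vertices: (18.789,192.712) → (54.133,192.712) → (54.133,102.988) → (18.789,102.988) → (18.789,192.712). Closed: final G1 returns to the first vertex.

G21
G90
G0 X339.697 Y73.621
M3 S945
G01 X134.146 Y195.944 F1457
G01 X58.219 Y140.026
M5
G0 X189.987 Y132.488
M3 S945
G01 X279.582 Y134.427 F1457
G01 X92.951 Y103.251
M5
G0 X2.390 Y55.370
M3 S945
G01 X5.647 Y69.575 F1457
G01 X17.994 Y77.316
G01 X32.199 Y74.059
G01 X39.940 Y61.712
G01 X36.683 Y47.507
G01 X24.336 Y39.766
G01 X10.131 Y43.023
G01 X2.390 Y55.370
M5
G0 X18.789 Y192.712
M3 S945
G01 X54.133 Y192.712 F1457
G01 X54.133 Y102.988
G01 X18.789 Y102.988
G01 X18.789 Y192.712
M5
G0 X0.000 Y0.000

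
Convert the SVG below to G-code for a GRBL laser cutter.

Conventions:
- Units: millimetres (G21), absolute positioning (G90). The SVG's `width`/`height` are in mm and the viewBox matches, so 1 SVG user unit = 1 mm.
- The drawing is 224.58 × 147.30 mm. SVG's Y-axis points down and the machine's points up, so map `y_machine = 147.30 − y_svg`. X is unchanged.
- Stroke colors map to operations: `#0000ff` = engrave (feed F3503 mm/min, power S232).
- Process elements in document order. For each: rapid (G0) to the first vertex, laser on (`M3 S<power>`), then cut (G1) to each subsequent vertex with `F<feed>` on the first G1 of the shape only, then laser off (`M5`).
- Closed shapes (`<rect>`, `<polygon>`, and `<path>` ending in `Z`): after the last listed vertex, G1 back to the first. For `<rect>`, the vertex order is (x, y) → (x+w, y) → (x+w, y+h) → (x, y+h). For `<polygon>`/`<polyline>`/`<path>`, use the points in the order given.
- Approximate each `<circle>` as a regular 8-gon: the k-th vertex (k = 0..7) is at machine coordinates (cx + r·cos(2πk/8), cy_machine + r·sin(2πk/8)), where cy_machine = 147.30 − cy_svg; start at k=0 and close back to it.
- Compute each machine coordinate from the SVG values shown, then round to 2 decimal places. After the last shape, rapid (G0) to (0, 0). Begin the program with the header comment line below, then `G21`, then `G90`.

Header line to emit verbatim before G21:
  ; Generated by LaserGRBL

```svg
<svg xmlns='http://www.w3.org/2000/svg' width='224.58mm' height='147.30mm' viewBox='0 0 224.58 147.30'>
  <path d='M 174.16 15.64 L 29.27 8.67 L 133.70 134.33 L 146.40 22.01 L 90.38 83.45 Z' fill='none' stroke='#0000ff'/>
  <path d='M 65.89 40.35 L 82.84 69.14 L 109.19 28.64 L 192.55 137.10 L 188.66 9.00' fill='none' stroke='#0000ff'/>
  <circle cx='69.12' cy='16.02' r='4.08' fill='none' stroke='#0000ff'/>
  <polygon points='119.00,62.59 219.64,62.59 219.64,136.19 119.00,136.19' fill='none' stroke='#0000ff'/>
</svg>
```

; Generated by LaserGRBL
G21
G90
G0 X174.16 Y131.66
M3 S232
G1 X29.27 Y138.63 F3503
G1 X133.70 Y12.97
G1 X146.40 Y125.29
G1 X90.38 Y63.85
G1 X174.16 Y131.66
M5
G0 X65.89 Y106.95
M3 S232
G1 X82.84 Y78.16 F3503
G1 X109.19 Y118.66
G1 X192.55 Y10.20
G1 X188.66 Y138.30
M5
G0 X73.20 Y131.28
M3 S232
G1 X72.00 Y134.16 F3503
G1 X69.12 Y135.36
G1 X66.24 Y134.16
G1 X65.04 Y131.28
G1 X66.24 Y128.40
G1 X69.12 Y127.20
G1 X72.00 Y128.40
G1 X73.20 Y131.28
M5
G0 X119.00 Y84.71
M3 S232
G1 X219.64 Y84.71 F3503
G1 X219.64 Y11.11
G1 X119.00 Y11.11
G1 X119.00 Y84.71
M5
G0 X0.00 Y0.00

1 u = 1 mm; y_m = 147.30 − y.

[1] `<path>` closed polygon, #0000ff→engrave S232 F3503: (174.16,131.66) → (29.27,138.63) → (133.70,12.97) → (146.40,125.29) → (90.38,63.85) → (174.16,131.66) (closed)

[2] `<path>` open polyline, #0000ff→engrave S232 F3503: (65.89,106.95) → (82.84,78.16) → (109.19,118.66) → (192.55,10.20) → (188.66,138.30)

[3] `<circle>` circle, #0000ff→engrave S232 F3503: (73.20,131.28) → (72.00,134.16) → (69.12,135.36) → (66.24,134.16) → (65.04,131.28) → (66.24,128.40) → (69.12,127.20) → (72.00,128.40) → (73.20,131.28) (closed)

[4] `<polygon>` rectangle, #0000ff→engrave S232 F3503: (119.00,84.71) → (219.64,84.71) → (219.64,11.11) → (119.00,11.11) → (119.00,84.71) (closed)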